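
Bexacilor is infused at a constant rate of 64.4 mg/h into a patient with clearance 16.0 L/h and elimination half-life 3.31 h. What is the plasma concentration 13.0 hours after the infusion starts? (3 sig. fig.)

Css = rate / CL = 64.4 / 16.0 = 4.025 µg/mL
k = ln 2 / 3.31 = 0.2094 h⁻¹
C(t) = Css (1 − e^(−kt)) = 4.025 × (1 − e^(−2.722)) = 4.025 × 0.9343 ≈ 3.76 µg/mL

3.76 µg/mL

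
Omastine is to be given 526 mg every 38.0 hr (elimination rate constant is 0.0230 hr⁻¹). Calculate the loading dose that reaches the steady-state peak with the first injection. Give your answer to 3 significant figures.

903 mg

Accumulation ratio R = 1 / (1 − e^(−kτ)) = 1 / (1 − e^(−0.02300×38.0)) = 1 / (1 − 0.4173) = 1.716
Loading dose = maintenance dose × R = 526 × 1.716 ≈ 903 mg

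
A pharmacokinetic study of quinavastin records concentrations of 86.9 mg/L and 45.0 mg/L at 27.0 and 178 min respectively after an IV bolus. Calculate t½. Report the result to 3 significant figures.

k = ln(C₁/C₂) / (t₂ − t₁) = ln(86.9/45.0) / (178 − 27.0)
  = 0.6581 / 151.0 = 0.004358 min⁻¹
t½ = ln 2 / k = ln 2 / 0.004358 ≈ 159 minutes

159 minutes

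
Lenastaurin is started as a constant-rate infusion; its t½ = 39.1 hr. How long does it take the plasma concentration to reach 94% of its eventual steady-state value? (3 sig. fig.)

k = ln 2 / 39.1 = 0.01773 hr⁻¹
f = 1 − e^(−kt)  ⇒  t = −ln(1 − f) / k
t = −ln(1 − 0.94) / 0.01773 = 2.813 / 0.01773 ≈ 159 hours

159 hours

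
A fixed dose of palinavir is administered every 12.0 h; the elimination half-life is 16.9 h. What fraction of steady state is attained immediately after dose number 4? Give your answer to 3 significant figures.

k = ln 2 / 16.9 = 0.04101 h⁻¹
f_n = 1 − e^(−nkτ) = 1 − e^(−4 × 0.04101 × 12.0) = 1 − e^(−1.969) = 1 − 0.1396 ≈ 0.860

0.860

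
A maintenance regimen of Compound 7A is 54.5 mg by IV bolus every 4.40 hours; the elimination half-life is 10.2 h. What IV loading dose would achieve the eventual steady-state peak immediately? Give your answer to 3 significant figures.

k = ln 2 / 10.2 = 0.06796 h⁻¹
Accumulation ratio R = 1 / (1 − e^(−kτ)) = 1 / (1 − e^(−0.06796×4.40)) = 1 / (1 − 0.7416) = 3.869
Loading dose = maintenance dose × R = 54.5 × 3.869 ≈ 211 mg

211 mg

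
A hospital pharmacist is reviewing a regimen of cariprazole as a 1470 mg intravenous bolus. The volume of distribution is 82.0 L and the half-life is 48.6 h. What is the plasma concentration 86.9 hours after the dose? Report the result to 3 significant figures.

C₀ = dose / V = 1470 / 82.0 = 17.93 µg/mL
k = ln 2 / 48.6 = 0.01426 h⁻¹
C(t) = C₀ e^(−kt) = 17.93 × e^(−0.01426 × 86.9) = 17.93 × e^(−1.239) = 17.93 × 0.2896 ≈ 5.19 µg/mL

5.19 µg/mL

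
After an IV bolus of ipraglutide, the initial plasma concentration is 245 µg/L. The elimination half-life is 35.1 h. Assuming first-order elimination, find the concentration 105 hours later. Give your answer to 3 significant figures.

k = ln 2 / 35.1 = 0.01975 h⁻¹
105 h is 2.991 half-lives, so C = 245 × (1/2)^2.991 = 245 × 0.1257 ≈ 30.8 µg/L

30.8 µg/L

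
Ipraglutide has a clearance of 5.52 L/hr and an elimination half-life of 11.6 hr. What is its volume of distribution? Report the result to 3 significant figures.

92.4 L

k = ln 2 / t½ = ln 2 / 11.6 = 0.05975 hr⁻¹
V = CL / k = 5.52 / 0.05975 ≈ 92.4 L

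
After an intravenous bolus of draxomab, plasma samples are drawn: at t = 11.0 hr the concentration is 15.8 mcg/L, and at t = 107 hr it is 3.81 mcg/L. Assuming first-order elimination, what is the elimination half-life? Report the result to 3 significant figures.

46.8 hours

k = ln(C₁/C₂) / (t₂ − t₁) = ln(15.8/3.81) / (107 − 11.0)
  = 1.422 / 96.00 = 0.01482 hr⁻¹
t½ = ln 2 / k = ln 2 / 0.01482 ≈ 46.8 hours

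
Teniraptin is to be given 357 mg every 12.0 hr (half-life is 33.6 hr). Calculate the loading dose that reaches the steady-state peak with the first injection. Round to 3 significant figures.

k = ln 2 / 33.6 = 0.02063 hr⁻¹
Accumulation ratio R = 1 / (1 − e^(−kτ)) = 1 / (1 − e^(−0.02063×12.0)) = 1 / (1 − 0.7807) = 4.560
Loading dose = maintenance dose × R = 357 × 4.560 ≈ 1630 mg

1630 mg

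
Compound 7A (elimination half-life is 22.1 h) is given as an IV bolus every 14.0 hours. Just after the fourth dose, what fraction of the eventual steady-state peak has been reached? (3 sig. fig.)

0.827

k = ln 2 / 22.1 = 0.03136 h⁻¹
f_n = 1 − e^(−nkτ) = 1 − e^(−4 × 0.03136 × 14.0) = 1 − e^(−1.756) = 1 − 0.1727 ≈ 0.827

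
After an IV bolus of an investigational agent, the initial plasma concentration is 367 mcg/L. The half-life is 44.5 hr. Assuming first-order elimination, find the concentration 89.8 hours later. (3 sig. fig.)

k = ln 2 / 44.5 = 0.01558 hr⁻¹
C(t) = C₀ e^(−kt) = 367 × e^(−0.01558 × 89.8) = 367 × e^(−1.399) = 367 × 0.2469 ≈ 90.6 mcg/L

90.6 mcg/L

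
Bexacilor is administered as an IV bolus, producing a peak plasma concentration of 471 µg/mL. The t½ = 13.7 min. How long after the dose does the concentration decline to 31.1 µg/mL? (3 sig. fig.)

53.7 minutes

k = ln 2 / 13.7 = 0.05059 min⁻¹
C(t) = C₀ e^(−kt)  ⇒  t = ln(C₀/C) / k
t = ln(471/31.1) / 0.05059 = 2.718 / 0.05059 ≈ 53.7 minutes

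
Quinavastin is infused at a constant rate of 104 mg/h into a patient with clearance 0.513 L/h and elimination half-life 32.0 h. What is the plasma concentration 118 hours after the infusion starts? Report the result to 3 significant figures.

Css = rate / CL = 104 / 0.513 = 202.7 mg/L
k = ln 2 / 32.0 = 0.02166 h⁻¹
C(t) = Css (1 − e^(−kt)) = 202.7 × (1 − e^(−2.556)) = 202.7 × 0.9224 ≈ 187 mg/L

187 mg/L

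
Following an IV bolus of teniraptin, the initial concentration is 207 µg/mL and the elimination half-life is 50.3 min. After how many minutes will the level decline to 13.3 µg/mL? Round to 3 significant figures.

k = ln 2 / 50.3 = 0.01378 min⁻¹
C(t) = C₀ e^(−kt)  ⇒  t = ln(C₀/C) / k
t = ln(207/13.3) / 0.01378 = 2.745 / 0.01378 ≈ 199 minutes

199 minutes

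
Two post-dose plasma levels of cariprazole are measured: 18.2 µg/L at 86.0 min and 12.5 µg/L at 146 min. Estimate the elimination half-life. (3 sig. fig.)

111 minutes

k = ln(C₁/C₂) / (t₂ − t₁) = ln(18.2/12.5) / (146 − 86.0)
  = 0.3757 / 60.00 = 0.006262 min⁻¹
t½ = ln 2 / k = ln 2 / 0.006262 ≈ 111 minutes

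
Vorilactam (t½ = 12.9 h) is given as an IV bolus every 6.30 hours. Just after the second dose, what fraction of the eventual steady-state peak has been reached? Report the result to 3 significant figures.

0.492

k = ln 2 / 12.9 = 0.05373 h⁻¹
f_n = 1 − e^(−nkτ) = 1 − e^(−2 × 0.05373 × 6.30) = 1 − e^(−0.6770) = 1 − 0.5081 ≈ 0.492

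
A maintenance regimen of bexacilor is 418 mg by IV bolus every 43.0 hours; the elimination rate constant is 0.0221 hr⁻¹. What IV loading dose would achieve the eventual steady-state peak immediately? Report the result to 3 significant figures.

681 mg

Accumulation ratio R = 1 / (1 − e^(−kτ)) = 1 / (1 − e^(−0.02210×43.0)) = 1 / (1 − 0.3866) = 1.630
Loading dose = maintenance dose × R = 418 × 1.630 ≈ 681 mg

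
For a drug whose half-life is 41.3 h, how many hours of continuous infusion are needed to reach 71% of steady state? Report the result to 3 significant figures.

73.8 hours

k = ln 2 / 41.3 = 0.01678 h⁻¹
f = 1 − e^(−kt)  ⇒  t = −ln(1 − f) / k
t = −ln(1 − 0.71) / 0.01678 = 1.238 / 0.01678 ≈ 73.8 hours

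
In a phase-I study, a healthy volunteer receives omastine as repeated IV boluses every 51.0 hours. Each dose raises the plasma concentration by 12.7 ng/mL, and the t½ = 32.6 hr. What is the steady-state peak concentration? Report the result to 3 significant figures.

k = ln 2 / 32.6 = 0.02126 hr⁻¹
Fraction remaining after one interval: e^(−kτ) = e^(−0.02126 × 51.0) = 0.3381
R = 1 / (1 − 0.3381) = 1.511
Css,max = 12.7 × 1.511 ≈ 19.2 ng/mL

19.2 ng/mL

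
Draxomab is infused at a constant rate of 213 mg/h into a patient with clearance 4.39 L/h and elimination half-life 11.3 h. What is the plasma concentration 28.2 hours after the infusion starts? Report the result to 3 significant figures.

Css = rate / CL = 213 / 4.39 = 48.52 mg/L
k = ln 2 / 11.3 = 0.06134 h⁻¹
C(t) = Css (1 − e^(−kt)) = 48.52 × (1 − e^(−1.730)) = 48.52 × 0.8227 ≈ 39.9 mg/L

39.9 mg/L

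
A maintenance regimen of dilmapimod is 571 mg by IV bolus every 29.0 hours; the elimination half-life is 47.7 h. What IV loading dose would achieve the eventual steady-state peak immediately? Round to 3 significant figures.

k = ln 2 / 47.7 = 0.01453 h⁻¹
Accumulation ratio R = 1 / (1 − e^(−kτ)) = 1 / (1 − e^(−0.01453×29.0)) = 1 / (1 − 0.6561) = 2.908
Loading dose = maintenance dose × R = 571 × 2.908 ≈ 1660 mg

1660 mg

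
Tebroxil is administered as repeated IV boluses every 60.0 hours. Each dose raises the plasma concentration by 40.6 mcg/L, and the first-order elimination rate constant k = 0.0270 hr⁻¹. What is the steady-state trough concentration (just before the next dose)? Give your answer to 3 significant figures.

10.0 mcg/L

Fraction remaining after one interval: e^(−kτ) = e^(−0.02700 × 60.0) = 0.1979
R = 1 / (1 − 0.1979) = 1.247
Css,max = 40.6 × 1.247 = 50.62 mcg/L
Css,min = Css,max × e^(−kτ) = 50.62 × 0.1979 ≈ 10.0 mcg/L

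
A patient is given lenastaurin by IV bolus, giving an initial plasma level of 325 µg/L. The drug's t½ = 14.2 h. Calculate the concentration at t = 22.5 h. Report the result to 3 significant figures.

108 µg/L

k = ln 2 / 14.2 = 0.04881 h⁻¹
C(t) = C₀ e^(−kt) = 325 × e^(−0.04881 × 22.5) = 325 × e^(−1.098) = 325 × 0.3334 ≈ 108 µg/L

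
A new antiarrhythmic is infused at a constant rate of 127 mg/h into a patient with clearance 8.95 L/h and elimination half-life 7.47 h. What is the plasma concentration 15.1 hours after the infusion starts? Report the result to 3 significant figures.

10.7 mg/L

Css = rate / CL = 127 / 8.95 = 14.19 mg/L
k = ln 2 / 7.47 = 0.09279 h⁻¹
C(t) = Css (1 − e^(−kt)) = 14.19 × (1 − e^(−1.401)) = 14.19 × 0.7537 ≈ 10.7 mg/L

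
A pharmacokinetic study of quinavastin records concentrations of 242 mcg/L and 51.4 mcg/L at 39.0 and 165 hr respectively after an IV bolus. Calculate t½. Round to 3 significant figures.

k = ln(C₁/C₂) / (t₂ − t₁) = ln(242/51.4) / (165 − 39.0)
  = 1.549 / 126.0 = 0.01230 hr⁻¹
t½ = ln 2 / k = ln 2 / 0.01230 ≈ 56.4 hours

56.4 hours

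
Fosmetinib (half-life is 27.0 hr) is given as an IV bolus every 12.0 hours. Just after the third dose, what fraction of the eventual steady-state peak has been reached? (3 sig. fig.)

0.603

k = ln 2 / 27.0 = 0.02567 hr⁻¹
f_n = 1 − e^(−nkτ) = 1 − e^(−3 × 0.02567 × 12.0) = 1 − e^(−0.9242) = 1 − 0.3969 ≈ 0.603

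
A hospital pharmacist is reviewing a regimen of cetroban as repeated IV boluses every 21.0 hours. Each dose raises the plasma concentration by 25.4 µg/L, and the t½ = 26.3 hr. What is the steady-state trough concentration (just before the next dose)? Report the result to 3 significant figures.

k = ln 2 / 26.3 = 0.02636 hr⁻¹
Fraction remaining after one interval: e^(−kτ) = e^(−0.02636 × 21.0) = 0.5750
R = 1 / (1 − 0.5750) = 2.353
Css,max = 25.4 × 2.353 = 59.76 µg/L
Css,min = Css,max × e^(−kτ) = 59.76 × 0.5750 ≈ 34.4 µg/L

34.4 µg/L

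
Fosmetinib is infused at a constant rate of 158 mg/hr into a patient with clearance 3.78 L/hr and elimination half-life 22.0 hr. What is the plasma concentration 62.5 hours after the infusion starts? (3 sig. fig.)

Css = rate / CL = 158 / 3.78 = 41.80 µg/mL
k = ln 2 / 22.0 = 0.03151 hr⁻¹
C(t) = Css (1 − e^(−kt)) = 41.80 × (1 − e^(−1.969)) = 41.80 × 0.8604 ≈ 36.0 µg/mL

36.0 µg/mL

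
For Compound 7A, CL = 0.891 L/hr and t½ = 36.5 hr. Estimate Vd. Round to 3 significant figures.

k = ln 2 / t½ = ln 2 / 36.5 = 0.01899 hr⁻¹
V = CL / k = 0.891 / 0.01899 ≈ 46.9 L

46.9 L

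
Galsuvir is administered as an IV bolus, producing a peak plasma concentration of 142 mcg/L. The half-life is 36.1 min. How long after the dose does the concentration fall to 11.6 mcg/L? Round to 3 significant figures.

k = ln 2 / 36.1 = 0.01920 min⁻¹
C(t) = C₀ e^(−kt)  ⇒  t = ln(C₀/C) / k
t = ln(142/11.6) / 0.01920 = 2.505 / 0.01920 ≈ 130 minutes

130 minutes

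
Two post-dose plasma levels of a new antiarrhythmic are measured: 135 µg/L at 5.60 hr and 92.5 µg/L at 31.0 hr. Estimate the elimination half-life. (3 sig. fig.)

46.6 hours

k = ln(C₁/C₂) / (t₂ − t₁) = ln(135/92.5) / (31.0 − 5.60)
  = 0.3781 / 25.40 = 0.01488 hr⁻¹
t½ = ln 2 / k = ln 2 / 0.01488 ≈ 46.6 hours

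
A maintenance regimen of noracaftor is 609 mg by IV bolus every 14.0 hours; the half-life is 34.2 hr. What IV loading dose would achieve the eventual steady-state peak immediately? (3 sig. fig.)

2470 mg

k = ln 2 / 34.2 = 0.02027 hr⁻¹
Accumulation ratio R = 1 / (1 − e^(−kτ)) = 1 / (1 − e^(−0.02027×14.0)) = 1 / (1 − 0.7530) = 4.048
Loading dose = maintenance dose × R = 609 × 4.048 ≈ 2470 mg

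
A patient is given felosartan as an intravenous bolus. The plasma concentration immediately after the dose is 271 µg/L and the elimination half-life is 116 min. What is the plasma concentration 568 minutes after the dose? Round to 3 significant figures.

k = ln 2 / 116 = 0.005975 min⁻¹
568 min is 4.897 half-lives, so C = 271 × (1/2)^4.897 = 271 × 0.03357 ≈ 9.10 µg/L

9.10 µg/L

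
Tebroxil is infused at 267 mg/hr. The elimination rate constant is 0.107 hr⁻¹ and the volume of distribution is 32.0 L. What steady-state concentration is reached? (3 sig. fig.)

CL = k · V = 0.107 × 32.0 = 3.424 L/hr
Css = rate / CL = 267 / 3.424 ≈ 78.0 mg/L

78.0 mg/L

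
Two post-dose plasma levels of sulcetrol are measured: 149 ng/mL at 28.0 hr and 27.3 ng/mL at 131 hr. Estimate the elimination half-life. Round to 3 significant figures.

k = ln(C₁/C₂) / (t₂ − t₁) = ln(149/27.3) / (131 − 28.0)
  = 1.697 / 103.0 = 0.01648 hr⁻¹
t½ = ln 2 / k = ln 2 / 0.01648 ≈ 42.1 hours

42.1 hours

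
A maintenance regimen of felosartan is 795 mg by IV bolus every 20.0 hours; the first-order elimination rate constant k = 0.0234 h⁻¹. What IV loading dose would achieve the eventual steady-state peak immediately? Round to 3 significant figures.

2130 mg

Accumulation ratio R = 1 / (1 − e^(−kτ)) = 1 / (1 − e^(−0.02340×20.0)) = 1 / (1 − 0.6263) = 2.676
Loading dose = maintenance dose × R = 795 × 2.676 ≈ 2130 mg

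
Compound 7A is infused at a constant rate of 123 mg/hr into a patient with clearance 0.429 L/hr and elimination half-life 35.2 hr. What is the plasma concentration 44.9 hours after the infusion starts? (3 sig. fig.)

168 µg/mL

Css = rate / CL = 123 / 0.429 = 286.7 µg/mL
k = ln 2 / 35.2 = 0.01969 hr⁻¹
C(t) = Css (1 − e^(−kt)) = 286.7 × (1 − e^(−0.8842)) = 286.7 × 0.5869 ≈ 168 µg/mL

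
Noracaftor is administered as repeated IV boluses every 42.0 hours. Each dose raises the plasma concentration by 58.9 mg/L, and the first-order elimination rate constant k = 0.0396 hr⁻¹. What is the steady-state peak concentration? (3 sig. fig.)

72.7 mg/L

Fraction remaining after one interval: e^(−kτ) = e^(−0.03960 × 42.0) = 0.1895
R = 1 / (1 − 0.1895) = 1.234
Css,max = 58.9 × 1.234 ≈ 72.7 mg/L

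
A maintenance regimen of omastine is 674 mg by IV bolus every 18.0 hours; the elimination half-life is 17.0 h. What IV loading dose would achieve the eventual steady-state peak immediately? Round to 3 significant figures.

1300 mg

k = ln 2 / 17.0 = 0.04077 h⁻¹
Accumulation ratio R = 1 / (1 − e^(−kτ)) = 1 / (1 − e^(−0.04077×18.0)) = 1 / (1 − 0.4800) = 1.923
Loading dose = maintenance dose × R = 674 × 1.923 ≈ 1300 mg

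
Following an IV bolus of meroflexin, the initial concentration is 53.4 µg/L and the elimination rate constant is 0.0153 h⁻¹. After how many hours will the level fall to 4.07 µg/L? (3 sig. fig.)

168 hours

C(t) = C₀ e^(−kt)  ⇒  t = ln(C₀/C) / k
t = ln(53.4/4.07) / 0.01530 = 2.574 / 0.01530 ≈ 168 hours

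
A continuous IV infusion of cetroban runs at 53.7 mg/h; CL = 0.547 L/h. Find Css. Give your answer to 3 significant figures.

Css = infusion rate / CL = 53.7 / 0.547 ≈ 98.2 mg/L

98.2 mg/L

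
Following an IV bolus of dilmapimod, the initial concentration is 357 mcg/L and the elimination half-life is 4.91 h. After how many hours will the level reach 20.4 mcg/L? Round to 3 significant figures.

k = ln 2 / 4.91 = 0.1412 h⁻¹
C(t) = C₀ e^(−kt)  ⇒  t = ln(C₀/C) / k
t = ln(357/20.4) / 0.1412 = 2.862 / 0.1412 ≈ 20.3 hours

20.3 hours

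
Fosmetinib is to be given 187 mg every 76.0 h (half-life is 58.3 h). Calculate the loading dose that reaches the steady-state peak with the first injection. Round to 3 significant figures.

k = ln 2 / 58.3 = 0.01189 h⁻¹
Accumulation ratio R = 1 / (1 − e^(−kτ)) = 1 / (1 − e^(−0.01189×76.0)) = 1 / (1 − 0.4051) = 1.681
Loading dose = maintenance dose × R = 187 × 1.681 ≈ 314 mg

314 mg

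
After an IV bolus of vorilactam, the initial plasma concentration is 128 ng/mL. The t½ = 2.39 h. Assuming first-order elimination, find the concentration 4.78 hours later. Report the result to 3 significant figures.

32.0 ng/mL

k = ln 2 / 2.39 = 0.2900 h⁻¹
C(t) = C₀ e^(−kt) = 128 × e^(−0.2900 × 4.78) = 128 × e^(−1.386) = 128 × 0.2500 ≈ 32.0 ng/mL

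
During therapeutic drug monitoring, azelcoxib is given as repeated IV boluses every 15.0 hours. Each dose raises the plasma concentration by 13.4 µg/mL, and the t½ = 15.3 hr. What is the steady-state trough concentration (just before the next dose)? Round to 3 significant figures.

13.8 µg/mL

k = ln 2 / 15.3 = 0.04530 hr⁻¹
Fraction remaining after one interval: e^(−kτ) = e^(−0.04530 × 15.0) = 0.5068
R = 1 / (1 − 0.5068) = 2.028
Css,max = 13.4 × 2.028 = 27.17 µg/mL
Css,min = Css,max × e^(−kτ) = 27.17 × 0.5068 ≈ 13.8 µg/mL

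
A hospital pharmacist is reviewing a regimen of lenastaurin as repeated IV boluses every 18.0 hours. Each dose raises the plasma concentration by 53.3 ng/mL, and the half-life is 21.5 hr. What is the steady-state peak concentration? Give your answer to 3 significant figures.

k = ln 2 / 21.5 = 0.03224 hr⁻¹
Fraction remaining after one interval: e^(−kτ) = e^(−0.03224 × 18.0) = 0.5597
R = 1 / (1 − 0.5597) = 2.271
Css,max = 53.3 × 2.271 ≈ 121 ng/mL

121 ng/mL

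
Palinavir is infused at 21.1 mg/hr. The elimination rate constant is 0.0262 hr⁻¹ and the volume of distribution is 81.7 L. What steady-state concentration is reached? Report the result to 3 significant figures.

9.86 µg/mL

CL = k · V = 0.0262 × 81.7 = 2.141 L/hr
Css = rate / CL = 21.1 / 2.141 ≈ 9.86 µg/mL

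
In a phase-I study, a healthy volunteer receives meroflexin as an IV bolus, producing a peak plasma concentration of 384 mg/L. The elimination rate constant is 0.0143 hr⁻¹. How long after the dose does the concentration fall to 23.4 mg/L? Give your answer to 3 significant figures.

196 hours

C(t) = C₀ e^(−kt)  ⇒  t = ln(C₀/C) / k
t = ln(384/23.4) / 0.01430 = 2.798 / 0.01430 ≈ 196 hours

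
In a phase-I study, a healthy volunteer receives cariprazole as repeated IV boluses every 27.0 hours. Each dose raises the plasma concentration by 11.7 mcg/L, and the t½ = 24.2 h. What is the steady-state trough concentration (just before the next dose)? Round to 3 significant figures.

k = ln 2 / 24.2 = 0.02864 h⁻¹
Fraction remaining after one interval: e^(−kτ) = e^(−0.02864 × 27.0) = 0.4615
R = 1 / (1 − 0.4615) = 1.857
Css,max = 11.7 × 1.857 = 21.73 mcg/L
Css,min = Css,max × e^(−kτ) = 21.73 × 0.4615 ≈ 10.0 mcg/L

10.0 mcg/L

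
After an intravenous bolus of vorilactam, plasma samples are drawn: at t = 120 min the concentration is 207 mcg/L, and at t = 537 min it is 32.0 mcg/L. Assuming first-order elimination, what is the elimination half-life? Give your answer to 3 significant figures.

k = ln(C₁/C₂) / (t₂ − t₁) = ln(207/32.0) / (537 − 120)
  = 1.867 / 417.0 = 0.004477 min⁻¹
t½ = ln 2 / k = ln 2 / 0.004477 ≈ 155 minutes

155 minutes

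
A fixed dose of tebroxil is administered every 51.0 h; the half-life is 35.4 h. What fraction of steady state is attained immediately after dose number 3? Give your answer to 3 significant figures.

0.950

k = ln 2 / 35.4 = 0.01958 h⁻¹
f_n = 1 − e^(−nkτ) = 1 − e^(−3 × 0.01958 × 51.0) = 1 − e^(−2.996) = 1 − 0.05000 ≈ 0.950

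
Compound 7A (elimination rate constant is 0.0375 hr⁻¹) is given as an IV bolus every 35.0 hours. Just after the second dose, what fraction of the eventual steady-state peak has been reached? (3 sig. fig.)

0.928

f_n = 1 − e^(−nkτ) = 1 − e^(−2 × 0.03750 × 35.0) = 1 − e^(−2.625) = 1 − 0.07244 ≈ 0.928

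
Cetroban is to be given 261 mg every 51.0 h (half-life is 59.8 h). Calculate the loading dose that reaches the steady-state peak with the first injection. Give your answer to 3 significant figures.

585 mg

k = ln 2 / 59.8 = 0.01159 h⁻¹
Accumulation ratio R = 1 / (1 − e^(−kτ)) = 1 / (1 − e^(−0.01159×51.0)) = 1 / (1 − 0.5537) = 2.241
Loading dose = maintenance dose × R = 261 × 2.241 ≈ 585 mg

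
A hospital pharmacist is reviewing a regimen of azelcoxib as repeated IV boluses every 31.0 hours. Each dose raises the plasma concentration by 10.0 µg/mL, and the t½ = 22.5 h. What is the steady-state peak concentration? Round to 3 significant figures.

16.3 µg/mL

k = ln 2 / 22.5 = 0.03081 h⁻¹
Fraction remaining after one interval: e^(−kτ) = e^(−0.03081 × 31.0) = 0.3848
R = 1 / (1 − 0.3848) = 1.626
Css,max = 10.0 × 1.626 ≈ 16.3 µg/mL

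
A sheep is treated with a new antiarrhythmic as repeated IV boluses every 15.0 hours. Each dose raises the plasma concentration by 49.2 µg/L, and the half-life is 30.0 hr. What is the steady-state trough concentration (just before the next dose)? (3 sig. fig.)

119 µg/L

k = ln 2 / 30.0 = 0.02310 hr⁻¹
Fraction remaining after one interval: e^(−kτ) = e^(−0.02310 × 15.0) = 0.7071
R = 1 / (1 − 0.7071) = 3.414
Css,max = 49.2 × 3.414 = 168.0 µg/L
Css,min = Css,max × e^(−kτ) = 168.0 × 0.7071 ≈ 119 µg/L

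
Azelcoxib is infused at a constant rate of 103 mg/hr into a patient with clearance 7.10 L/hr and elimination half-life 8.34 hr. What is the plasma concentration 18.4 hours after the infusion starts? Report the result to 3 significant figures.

11.4 mg/L

Css = rate / CL = 103 / 7.10 = 14.51 mg/L
k = ln 2 / 8.34 = 0.08311 hr⁻¹
C(t) = Css (1 − e^(−kt)) = 14.51 × (1 − e^(−1.529)) = 14.51 × 0.7833 ≈ 11.4 mg/L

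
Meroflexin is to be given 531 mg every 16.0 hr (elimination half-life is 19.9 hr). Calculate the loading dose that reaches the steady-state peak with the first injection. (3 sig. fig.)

1240 mg

k = ln 2 / 19.9 = 0.03483 hr⁻¹
Accumulation ratio R = 1 / (1 − e^(−kτ)) = 1 / (1 − e^(−0.03483×16.0)) = 1 / (1 − 0.5728) = 2.341
Loading dose = maintenance dose × R = 531 × 2.341 ≈ 1240 mg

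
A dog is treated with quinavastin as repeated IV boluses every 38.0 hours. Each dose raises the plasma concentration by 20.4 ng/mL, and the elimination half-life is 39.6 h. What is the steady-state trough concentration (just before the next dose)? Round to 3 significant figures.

k = ln 2 / 39.6 = 0.01750 h⁻¹
Fraction remaining after one interval: e^(−kτ) = e^(−0.01750 × 38.0) = 0.5142
R = 1 / (1 − 0.5142) = 2.058
Css,max = 20.4 × 2.058 = 41.99 ng/mL
Css,min = Css,max × e^(−kτ) = 41.99 × 0.5142 ≈ 21.6 ng/mL

21.6 ng/mL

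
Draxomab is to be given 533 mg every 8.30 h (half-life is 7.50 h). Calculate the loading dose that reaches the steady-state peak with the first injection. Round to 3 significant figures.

995 mg

k = ln 2 / 7.50 = 0.09242 h⁻¹
Accumulation ratio R = 1 / (1 − e^(−kτ)) = 1 / (1 − e^(−0.09242×8.30)) = 1 / (1 − 0.4644) = 1.867
Loading dose = maintenance dose × R = 533 × 1.867 ≈ 995 mg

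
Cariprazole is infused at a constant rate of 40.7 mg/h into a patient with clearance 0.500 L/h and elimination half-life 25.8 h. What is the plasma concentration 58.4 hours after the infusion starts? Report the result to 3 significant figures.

Css = rate / CL = 40.7 / 0.500 = 81.40 µg/mL
k = ln 2 / 25.8 = 0.02687 h⁻¹
C(t) = Css (1 − e^(−kt)) = 81.40 × (1 − e^(−1.569)) = 81.40 × 0.7917 ≈ 64.4 µg/mL

64.4 µg/mL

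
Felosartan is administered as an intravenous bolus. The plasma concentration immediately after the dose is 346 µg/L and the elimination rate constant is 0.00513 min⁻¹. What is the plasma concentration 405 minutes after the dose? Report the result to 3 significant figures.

43.3 µg/L

C(t) = C₀ e^(−kt) = 346 × e^(−0.005130 × 405) = 346 × e^(−2.078) = 346 × 0.1252 ≈ 43.3 µg/L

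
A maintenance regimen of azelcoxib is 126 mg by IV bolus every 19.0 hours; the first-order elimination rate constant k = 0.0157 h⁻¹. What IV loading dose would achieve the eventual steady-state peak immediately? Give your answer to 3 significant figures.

489 mg

Accumulation ratio R = 1 / (1 − e^(−kτ)) = 1 / (1 − e^(−0.01570×19.0)) = 1 / (1 − 0.7421) = 3.877
Loading dose = maintenance dose × R = 126 × 3.877 ≈ 489 mg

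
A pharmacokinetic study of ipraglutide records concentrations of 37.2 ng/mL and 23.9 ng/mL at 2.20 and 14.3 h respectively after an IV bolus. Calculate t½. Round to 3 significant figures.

19.0 hours

k = ln(C₁/C₂) / (t₂ − t₁) = ln(37.2/23.9) / (14.3 − 2.20)
  = 0.4424 / 12.10 = 0.03656 h⁻¹
t½ = ln 2 / k = ln 2 / 0.03656 ≈ 19.0 hours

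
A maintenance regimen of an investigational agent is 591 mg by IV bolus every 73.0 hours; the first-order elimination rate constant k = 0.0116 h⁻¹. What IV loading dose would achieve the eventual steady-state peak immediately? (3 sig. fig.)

1030 mg

Accumulation ratio R = 1 / (1 − e^(−kτ)) = 1 / (1 − e^(−0.01160×73.0)) = 1 / (1 − 0.4288) = 1.751
Loading dose = maintenance dose × R = 591 × 1.751 ≈ 1030 mg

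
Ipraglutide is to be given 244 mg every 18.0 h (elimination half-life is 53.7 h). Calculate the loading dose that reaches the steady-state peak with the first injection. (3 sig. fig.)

1180 mg

k = ln 2 / 53.7 = 0.01291 h⁻¹
Accumulation ratio R = 1 / (1 − e^(−kτ)) = 1 / (1 − e^(−0.01291×18.0)) = 1 / (1 − 0.7927) = 4.823
Loading dose = maintenance dose × R = 244 × 4.823 ≈ 1180 mg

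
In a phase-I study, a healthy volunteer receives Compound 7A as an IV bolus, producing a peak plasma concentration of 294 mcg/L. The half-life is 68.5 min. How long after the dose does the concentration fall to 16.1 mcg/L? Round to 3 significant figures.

287 minutes

k = ln 2 / 68.5 = 0.01012 min⁻¹
C(t) = C₀ e^(−kt)  ⇒  t = ln(C₀/C) / k
t = ln(294/16.1) / 0.01012 = 2.905 / 0.01012 ≈ 287 minutes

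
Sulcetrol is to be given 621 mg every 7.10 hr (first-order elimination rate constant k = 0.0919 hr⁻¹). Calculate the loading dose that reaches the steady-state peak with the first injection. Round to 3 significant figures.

1300 mg

Accumulation ratio R = 1 / (1 − e^(−kτ)) = 1 / (1 − e^(−0.09190×7.10)) = 1 / (1 − 0.5207) = 2.087
Loading dose = maintenance dose × R = 621 × 2.087 ≈ 1300 mg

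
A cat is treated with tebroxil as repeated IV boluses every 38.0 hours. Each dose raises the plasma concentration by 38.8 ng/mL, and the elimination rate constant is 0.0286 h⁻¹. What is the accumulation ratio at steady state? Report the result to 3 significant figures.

Fraction remaining after one interval: e^(−kτ) = e^(−0.02860 × 38.0) = 0.3373
R = 1 / (1 − 0.3373) = 1 / 0.6627 ≈ 1.51

1.51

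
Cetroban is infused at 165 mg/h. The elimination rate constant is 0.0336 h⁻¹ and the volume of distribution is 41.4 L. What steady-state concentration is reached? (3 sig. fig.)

CL = k · V = 0.0336 × 41.4 = 1.391 L/h
Css = rate / CL = 165 / 1.391 ≈ 119 µg/mL

119 µg/mL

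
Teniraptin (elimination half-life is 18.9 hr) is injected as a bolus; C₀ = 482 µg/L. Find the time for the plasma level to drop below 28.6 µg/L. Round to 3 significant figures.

k = ln 2 / 18.9 = 0.03667 hr⁻¹
C(t) = C₀ e^(−kt)  ⇒  t = ln(C₀/C) / k
t = ln(482/28.6) / 0.03667 = 2.825 / 0.03667 ≈ 77.0 hours

77.0 hours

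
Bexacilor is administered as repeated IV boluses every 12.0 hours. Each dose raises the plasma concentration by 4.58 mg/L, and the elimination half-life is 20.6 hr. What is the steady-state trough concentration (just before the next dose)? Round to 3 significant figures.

k = ln 2 / 20.6 = 0.03365 hr⁻¹
Fraction remaining after one interval: e^(−kτ) = e^(−0.03365 × 12.0) = 0.6678
R = 1 / (1 − 0.6678) = 3.010
Css,max = 4.58 × 3.010 = 13.79 mg/L
Css,min = Css,max × e^(−kτ) = 13.79 × 0.6678 ≈ 9.21 mg/L

9.21 mg/L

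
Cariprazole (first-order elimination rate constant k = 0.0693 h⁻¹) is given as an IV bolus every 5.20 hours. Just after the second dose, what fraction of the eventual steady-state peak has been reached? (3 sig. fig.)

0.514

f_n = 1 − e^(−nkτ) = 1 − e^(−2 × 0.06930 × 5.20) = 1 − e^(−0.7207) = 1 − 0.4864 ≈ 0.514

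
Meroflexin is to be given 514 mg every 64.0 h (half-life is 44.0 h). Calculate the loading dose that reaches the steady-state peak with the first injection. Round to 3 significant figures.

809 mg

k = ln 2 / 44.0 = 0.01575 h⁻¹
Accumulation ratio R = 1 / (1 − e^(−kτ)) = 1 / (1 − e^(−0.01575×64.0)) = 1 / (1 − 0.3649) = 1.574
Loading dose = maintenance dose × R = 514 × 1.574 ≈ 809 mg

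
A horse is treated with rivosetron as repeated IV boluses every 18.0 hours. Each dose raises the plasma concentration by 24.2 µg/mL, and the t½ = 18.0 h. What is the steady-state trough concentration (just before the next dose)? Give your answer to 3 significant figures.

k = ln 2 / 18.0 = 0.03851 h⁻¹
Fraction remaining after one interval: e^(−kτ) = e^(−0.03851 × 18.0) = 0.5000
R = 1 / (1 − 0.5000) = 2.000
Css,max = 24.2 × 2.000 = 48.40 µg/mL
Css,min = Css,max × e^(−kτ) = 48.40 × 0.5000 ≈ 24.2 µg/mL

24.2 µg/mL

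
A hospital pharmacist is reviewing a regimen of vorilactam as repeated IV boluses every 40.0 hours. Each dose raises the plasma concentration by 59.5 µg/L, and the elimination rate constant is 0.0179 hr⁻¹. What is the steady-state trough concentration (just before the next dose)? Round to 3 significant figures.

Fraction remaining after one interval: e^(−kτ) = e^(−0.01790 × 40.0) = 0.4887
R = 1 / (1 − 0.4887) = 1.956
Css,max = 59.5 × 1.956 = 116.4 µg/L
Css,min = Css,max × e^(−kτ) = 116.4 × 0.4887 ≈ 56.9 µg/L

56.9 µg/L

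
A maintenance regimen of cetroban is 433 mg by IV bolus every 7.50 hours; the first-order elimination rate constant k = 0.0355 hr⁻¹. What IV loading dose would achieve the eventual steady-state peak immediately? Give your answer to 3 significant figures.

Accumulation ratio R = 1 / (1 − e^(−kτ)) = 1 / (1 − e^(−0.03550×7.50)) = 1 / (1 − 0.7662) = 4.278
Loading dose = maintenance dose × R = 433 × 4.278 ≈ 1850 mg

1850 mg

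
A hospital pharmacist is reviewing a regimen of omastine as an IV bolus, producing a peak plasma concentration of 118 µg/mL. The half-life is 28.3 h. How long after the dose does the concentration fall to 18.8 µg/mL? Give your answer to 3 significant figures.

k = ln 2 / 28.3 = 0.02449 h⁻¹
C(t) = C₀ e^(−kt)  ⇒  t = ln(C₀/C) / k
t = ln(118/18.8) / 0.02449 = 1.837 / 0.02449 ≈ 75.0 hours

75.0 hours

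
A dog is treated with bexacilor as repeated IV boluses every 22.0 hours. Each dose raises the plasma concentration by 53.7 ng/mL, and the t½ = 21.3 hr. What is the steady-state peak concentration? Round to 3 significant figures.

105 ng/mL

k = ln 2 / 21.3 = 0.03254 hr⁻¹
Fraction remaining after one interval: e^(−kτ) = e^(−0.03254 × 22.0) = 0.4887
R = 1 / (1 − 0.4887) = 1.956
Css,max = 53.7 × 1.956 ≈ 105 ng/mL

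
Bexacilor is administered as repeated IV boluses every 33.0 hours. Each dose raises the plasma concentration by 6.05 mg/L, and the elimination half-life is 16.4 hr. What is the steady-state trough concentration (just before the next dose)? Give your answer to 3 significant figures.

1.99 mg/L

k = ln 2 / 16.4 = 0.04227 hr⁻¹
Fraction remaining after one interval: e^(−kτ) = e^(−0.04227 × 33.0) = 0.2479
R = 1 / (1 − 0.2479) = 1.330
Css,max = 6.05 × 1.330 = 8.044 mg/L
Css,min = Css,max × e^(−kτ) = 8.044 × 0.2479 ≈ 1.99 mg/L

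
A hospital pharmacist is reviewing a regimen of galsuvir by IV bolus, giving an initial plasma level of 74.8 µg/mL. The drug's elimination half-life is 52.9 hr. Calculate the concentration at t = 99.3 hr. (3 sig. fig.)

20.4 µg/mL

k = ln 2 / 52.9 = 0.01310 hr⁻¹
C(t) = C₀ e^(−kt) = 74.8 × e^(−0.01310 × 99.3) = 74.8 × e^(−1.301) = 74.8 × 0.2722 ≈ 20.4 µg/mL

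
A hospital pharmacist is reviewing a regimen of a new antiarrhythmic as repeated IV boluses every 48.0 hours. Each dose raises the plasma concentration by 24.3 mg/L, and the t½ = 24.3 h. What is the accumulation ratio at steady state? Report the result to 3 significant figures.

k = ln 2 / 24.3 = 0.02852 h⁻¹
Fraction remaining after one interval: e^(−kτ) = e^(−0.02852 × 48.0) = 0.2543
R = 1 / (1 − 0.2543) = 1 / 0.7457 ≈ 1.34

1.34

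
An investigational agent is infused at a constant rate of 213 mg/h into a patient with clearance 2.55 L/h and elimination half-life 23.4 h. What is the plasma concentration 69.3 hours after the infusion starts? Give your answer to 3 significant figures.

72.8 mg/L

Css = rate / CL = 213 / 2.55 = 83.53 mg/L
k = ln 2 / 23.4 = 0.02962 h⁻¹
C(t) = Css (1 − e^(−kt)) = 83.53 × (1 − e^(−2.053)) = 83.53 × 0.8716 ≈ 72.8 mg/L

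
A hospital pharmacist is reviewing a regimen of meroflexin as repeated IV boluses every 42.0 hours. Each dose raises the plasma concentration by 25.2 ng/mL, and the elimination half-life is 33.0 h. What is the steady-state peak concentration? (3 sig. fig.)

k = ln 2 / 33.0 = 0.02100 h⁻¹
Fraction remaining after one interval: e^(−kτ) = e^(−0.02100 × 42.0) = 0.4139
R = 1 / (1 − 0.4139) = 1.706
Css,max = 25.2 × 1.706 ≈ 43.0 ng/mL

43.0 ng/mL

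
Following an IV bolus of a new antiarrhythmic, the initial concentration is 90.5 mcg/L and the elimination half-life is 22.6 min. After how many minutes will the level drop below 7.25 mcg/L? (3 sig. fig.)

82.3 minutes

k = ln 2 / 22.6 = 0.03067 min⁻¹
C(t) = C₀ e^(−kt)  ⇒  t = ln(C₀/C) / k
t = ln(90.5/7.25) / 0.03067 = 2.524 / 0.03067 ≈ 82.3 minutes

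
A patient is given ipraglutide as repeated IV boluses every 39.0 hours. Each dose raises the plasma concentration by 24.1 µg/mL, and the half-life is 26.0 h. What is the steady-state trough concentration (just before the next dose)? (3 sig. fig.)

k = ln 2 / 26.0 = 0.02666 h⁻¹
Fraction remaining after one interval: e^(−kτ) = e^(−0.02666 × 39.0) = 0.3536
R = 1 / (1 − 0.3536) = 1.547
Css,max = 24.1 × 1.547 = 37.28 µg/mL
Css,min = Css,max × e^(−kτ) = 37.28 × 0.3536 ≈ 13.2 µg/mL

13.2 µg/mL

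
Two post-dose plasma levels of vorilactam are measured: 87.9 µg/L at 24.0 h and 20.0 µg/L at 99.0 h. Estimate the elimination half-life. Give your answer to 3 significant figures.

35.1 hours

k = ln(C₁/C₂) / (t₂ − t₁) = ln(87.9/20.0) / (99.0 − 24.0)
  = 1.480 / 75.00 = 0.01974 h⁻¹
t½ = ln 2 / k = ln 2 / 0.01974 ≈ 35.1 hours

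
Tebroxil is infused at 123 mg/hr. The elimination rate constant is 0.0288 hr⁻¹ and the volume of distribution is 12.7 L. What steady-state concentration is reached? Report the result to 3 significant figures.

336 µg/mL

CL = k · V = 0.0288 × 12.7 = 0.3658 L/hr
Css = rate / CL = 123 / 0.3658 ≈ 336 µg/mL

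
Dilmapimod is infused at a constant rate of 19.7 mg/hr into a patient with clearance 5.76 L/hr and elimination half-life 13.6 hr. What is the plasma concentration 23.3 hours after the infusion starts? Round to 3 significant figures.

Css = rate / CL = 19.7 / 5.76 = 3.420 mg/L
k = ln 2 / 13.6 = 0.05097 hr⁻¹
C(t) = Css (1 − e^(−kt)) = 3.420 × (1 − e^(−1.188)) = 3.420 × 0.6950 ≈ 2.38 mg/L

2.38 mg/L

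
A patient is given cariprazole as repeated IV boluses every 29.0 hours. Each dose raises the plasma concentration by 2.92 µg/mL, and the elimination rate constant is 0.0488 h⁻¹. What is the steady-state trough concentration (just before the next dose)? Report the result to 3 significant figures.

0.937 µg/mL

Fraction remaining after one interval: e^(−kτ) = e^(−0.04880 × 29.0) = 0.2429
R = 1 / (1 − 0.2429) = 1.321
Css,max = 2.92 × 1.321 = 3.857 µg/mL
Css,min = Css,max × e^(−kτ) = 3.857 × 0.2429 ≈ 0.937 µg/mL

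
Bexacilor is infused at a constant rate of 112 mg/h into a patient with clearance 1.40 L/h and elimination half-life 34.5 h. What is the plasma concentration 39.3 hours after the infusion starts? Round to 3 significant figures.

43.7 mg/L

Css = rate / CL = 112 / 1.40 = 80.00 mg/L
k = ln 2 / 34.5 = 0.02009 h⁻¹
C(t) = Css (1 − e^(−kt)) = 80.00 × (1 − e^(−0.7896)) = 80.00 × 0.5460 ≈ 43.7 mg/L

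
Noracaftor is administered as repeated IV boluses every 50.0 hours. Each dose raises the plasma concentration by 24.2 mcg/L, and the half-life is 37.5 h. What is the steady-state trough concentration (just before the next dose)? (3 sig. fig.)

k = ln 2 / 37.5 = 0.01848 h⁻¹
Fraction remaining after one interval: e^(−kτ) = e^(−0.01848 × 50.0) = 0.3969
R = 1 / (1 − 0.3969) = 1.658
Css,max = 24.2 × 1.658 = 40.12 mcg/L
Css,min = Css,max × e^(−kτ) = 40.12 × 0.3969 ≈ 15.9 mcg/L

15.9 mcg/L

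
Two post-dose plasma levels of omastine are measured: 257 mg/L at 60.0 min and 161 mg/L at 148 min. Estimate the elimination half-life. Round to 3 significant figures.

k = ln(C₁/C₂) / (t₂ − t₁) = ln(257/161) / (148 − 60.0)
  = 0.4677 / 88.00 = 0.005314 min⁻¹
t½ = ln 2 / k = ln 2 / 0.005314 ≈ 130 minutes

130 minutes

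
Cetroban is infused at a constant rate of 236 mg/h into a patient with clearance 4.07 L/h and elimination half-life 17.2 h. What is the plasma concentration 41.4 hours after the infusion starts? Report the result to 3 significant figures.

Css = rate / CL = 236 / 4.07 = 57.99 µg/mL
k = ln 2 / 17.2 = 0.04030 h⁻¹
C(t) = Css (1 − e^(−kt)) = 57.99 × (1 − e^(−1.668)) = 57.99 × 0.8114 ≈ 47.1 µg/mL

47.1 µg/mL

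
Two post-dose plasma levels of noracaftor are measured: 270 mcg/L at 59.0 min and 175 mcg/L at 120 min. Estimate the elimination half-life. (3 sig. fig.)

97.5 minutes

k = ln(C₁/C₂) / (t₂ − t₁) = ln(270/175) / (120 − 59.0)
  = 0.4336 / 61.00 = 0.007109 min⁻¹
t½ = ln 2 / k = ln 2 / 0.007109 ≈ 97.5 minutes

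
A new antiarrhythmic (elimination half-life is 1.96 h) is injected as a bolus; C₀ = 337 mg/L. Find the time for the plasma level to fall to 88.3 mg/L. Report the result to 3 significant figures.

k = ln 2 / 1.96 = 0.3536 h⁻¹
C(t) = C₀ e^(−kt)  ⇒  t = ln(C₀/C) / k
t = ln(337/88.3) / 0.3536 = 1.339 / 0.3536 ≈ 3.79 hours

3.79 hours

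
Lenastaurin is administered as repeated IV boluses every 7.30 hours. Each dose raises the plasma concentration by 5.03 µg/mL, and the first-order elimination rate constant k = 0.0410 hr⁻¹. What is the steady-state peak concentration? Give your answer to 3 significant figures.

19.4 µg/mL

Fraction remaining after one interval: e^(−kτ) = e^(−0.04100 × 7.30) = 0.7413
R = 1 / (1 − 0.7413) = 3.866
Css,max = 5.03 × 3.866 ≈ 19.4 µg/mL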